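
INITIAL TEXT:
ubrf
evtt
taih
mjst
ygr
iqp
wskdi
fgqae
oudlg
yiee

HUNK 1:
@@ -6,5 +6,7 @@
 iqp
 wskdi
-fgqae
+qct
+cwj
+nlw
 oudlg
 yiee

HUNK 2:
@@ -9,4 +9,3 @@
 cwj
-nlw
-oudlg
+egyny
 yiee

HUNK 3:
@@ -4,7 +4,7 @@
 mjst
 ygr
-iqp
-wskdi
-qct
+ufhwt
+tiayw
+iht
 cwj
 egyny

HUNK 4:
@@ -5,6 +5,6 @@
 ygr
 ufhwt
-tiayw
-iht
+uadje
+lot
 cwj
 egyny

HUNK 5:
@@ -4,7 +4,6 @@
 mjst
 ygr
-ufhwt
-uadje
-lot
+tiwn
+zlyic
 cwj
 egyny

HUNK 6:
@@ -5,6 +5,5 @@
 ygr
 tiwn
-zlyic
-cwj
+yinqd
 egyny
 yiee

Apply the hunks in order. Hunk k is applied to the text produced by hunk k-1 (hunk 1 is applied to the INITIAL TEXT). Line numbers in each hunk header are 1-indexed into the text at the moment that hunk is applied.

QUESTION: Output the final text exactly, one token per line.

Answer: ubrf
evtt
taih
mjst
ygr
tiwn
yinqd
egyny
yiee

Derivation:
Hunk 1: at line 6 remove [fgqae] add [qct,cwj,nlw] -> 12 lines: ubrf evtt taih mjst ygr iqp wskdi qct cwj nlw oudlg yiee
Hunk 2: at line 9 remove [nlw,oudlg] add [egyny] -> 11 lines: ubrf evtt taih mjst ygr iqp wskdi qct cwj egyny yiee
Hunk 3: at line 4 remove [iqp,wskdi,qct] add [ufhwt,tiayw,iht] -> 11 lines: ubrf evtt taih mjst ygr ufhwt tiayw iht cwj egyny yiee
Hunk 4: at line 5 remove [tiayw,iht] add [uadje,lot] -> 11 lines: ubrf evtt taih mjst ygr ufhwt uadje lot cwj egyny yiee
Hunk 5: at line 4 remove [ufhwt,uadje,lot] add [tiwn,zlyic] -> 10 lines: ubrf evtt taih mjst ygr tiwn zlyic cwj egyny yiee
Hunk 6: at line 5 remove [zlyic,cwj] add [yinqd] -> 9 lines: ubrf evtt taih mjst ygr tiwn yinqd egyny yiee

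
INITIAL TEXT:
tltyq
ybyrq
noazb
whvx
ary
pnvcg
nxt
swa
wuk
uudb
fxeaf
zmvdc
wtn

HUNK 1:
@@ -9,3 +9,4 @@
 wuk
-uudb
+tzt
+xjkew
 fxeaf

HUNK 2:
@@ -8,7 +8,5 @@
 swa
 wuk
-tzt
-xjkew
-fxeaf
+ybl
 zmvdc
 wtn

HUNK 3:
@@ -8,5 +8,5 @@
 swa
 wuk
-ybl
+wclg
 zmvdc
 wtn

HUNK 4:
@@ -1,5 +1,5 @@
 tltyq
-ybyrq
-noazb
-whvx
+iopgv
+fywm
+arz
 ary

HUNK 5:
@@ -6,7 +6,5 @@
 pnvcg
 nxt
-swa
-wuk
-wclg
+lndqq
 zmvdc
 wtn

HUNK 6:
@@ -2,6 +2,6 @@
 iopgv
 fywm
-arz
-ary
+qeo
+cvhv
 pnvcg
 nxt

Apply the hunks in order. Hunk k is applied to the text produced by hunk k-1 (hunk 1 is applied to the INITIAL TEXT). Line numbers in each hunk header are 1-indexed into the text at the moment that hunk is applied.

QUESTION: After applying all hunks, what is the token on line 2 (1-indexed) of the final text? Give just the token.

Hunk 1: at line 9 remove [uudb] add [tzt,xjkew] -> 14 lines: tltyq ybyrq noazb whvx ary pnvcg nxt swa wuk tzt xjkew fxeaf zmvdc wtn
Hunk 2: at line 8 remove [tzt,xjkew,fxeaf] add [ybl] -> 12 lines: tltyq ybyrq noazb whvx ary pnvcg nxt swa wuk ybl zmvdc wtn
Hunk 3: at line 8 remove [ybl] add [wclg] -> 12 lines: tltyq ybyrq noazb whvx ary pnvcg nxt swa wuk wclg zmvdc wtn
Hunk 4: at line 1 remove [ybyrq,noazb,whvx] add [iopgv,fywm,arz] -> 12 lines: tltyq iopgv fywm arz ary pnvcg nxt swa wuk wclg zmvdc wtn
Hunk 5: at line 6 remove [swa,wuk,wclg] add [lndqq] -> 10 lines: tltyq iopgv fywm arz ary pnvcg nxt lndqq zmvdc wtn
Hunk 6: at line 2 remove [arz,ary] add [qeo,cvhv] -> 10 lines: tltyq iopgv fywm qeo cvhv pnvcg nxt lndqq zmvdc wtn
Final line 2: iopgv

Answer: iopgv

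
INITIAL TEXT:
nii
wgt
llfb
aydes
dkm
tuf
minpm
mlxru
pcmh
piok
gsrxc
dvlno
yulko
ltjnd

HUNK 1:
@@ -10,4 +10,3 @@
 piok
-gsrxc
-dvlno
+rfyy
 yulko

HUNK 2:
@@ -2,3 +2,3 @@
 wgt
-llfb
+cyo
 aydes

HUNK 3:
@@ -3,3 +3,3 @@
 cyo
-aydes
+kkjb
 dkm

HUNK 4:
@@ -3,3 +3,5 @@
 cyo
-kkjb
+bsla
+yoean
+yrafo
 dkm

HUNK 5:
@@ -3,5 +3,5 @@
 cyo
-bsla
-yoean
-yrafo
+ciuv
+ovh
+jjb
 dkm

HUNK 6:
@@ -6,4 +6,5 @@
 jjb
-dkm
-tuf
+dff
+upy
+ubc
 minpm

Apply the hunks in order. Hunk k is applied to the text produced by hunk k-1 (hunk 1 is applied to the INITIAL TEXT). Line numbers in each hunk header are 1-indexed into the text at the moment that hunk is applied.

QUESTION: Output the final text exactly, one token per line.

Answer: nii
wgt
cyo
ciuv
ovh
jjb
dff
upy
ubc
minpm
mlxru
pcmh
piok
rfyy
yulko
ltjnd

Derivation:
Hunk 1: at line 10 remove [gsrxc,dvlno] add [rfyy] -> 13 lines: nii wgt llfb aydes dkm tuf minpm mlxru pcmh piok rfyy yulko ltjnd
Hunk 2: at line 2 remove [llfb] add [cyo] -> 13 lines: nii wgt cyo aydes dkm tuf minpm mlxru pcmh piok rfyy yulko ltjnd
Hunk 3: at line 3 remove [aydes] add [kkjb] -> 13 lines: nii wgt cyo kkjb dkm tuf minpm mlxru pcmh piok rfyy yulko ltjnd
Hunk 4: at line 3 remove [kkjb] add [bsla,yoean,yrafo] -> 15 lines: nii wgt cyo bsla yoean yrafo dkm tuf minpm mlxru pcmh piok rfyy yulko ltjnd
Hunk 5: at line 3 remove [bsla,yoean,yrafo] add [ciuv,ovh,jjb] -> 15 lines: nii wgt cyo ciuv ovh jjb dkm tuf minpm mlxru pcmh piok rfyy yulko ltjnd
Hunk 6: at line 6 remove [dkm,tuf] add [dff,upy,ubc] -> 16 lines: nii wgt cyo ciuv ovh jjb dff upy ubc minpm mlxru pcmh piok rfyy yulko ltjnd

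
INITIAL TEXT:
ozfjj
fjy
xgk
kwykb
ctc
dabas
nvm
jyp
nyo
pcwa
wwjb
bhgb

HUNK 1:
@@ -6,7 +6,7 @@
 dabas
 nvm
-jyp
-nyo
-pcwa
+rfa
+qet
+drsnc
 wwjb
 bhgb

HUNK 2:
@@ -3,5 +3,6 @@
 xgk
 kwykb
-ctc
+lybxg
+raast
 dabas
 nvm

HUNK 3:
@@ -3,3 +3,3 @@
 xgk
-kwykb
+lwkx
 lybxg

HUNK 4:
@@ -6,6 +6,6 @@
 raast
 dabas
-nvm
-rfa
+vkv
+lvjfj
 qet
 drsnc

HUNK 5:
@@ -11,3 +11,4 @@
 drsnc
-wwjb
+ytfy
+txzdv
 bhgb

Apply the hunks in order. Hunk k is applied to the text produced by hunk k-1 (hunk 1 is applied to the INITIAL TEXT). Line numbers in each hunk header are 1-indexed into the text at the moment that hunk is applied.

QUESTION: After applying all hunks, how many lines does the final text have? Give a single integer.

Hunk 1: at line 6 remove [jyp,nyo,pcwa] add [rfa,qet,drsnc] -> 12 lines: ozfjj fjy xgk kwykb ctc dabas nvm rfa qet drsnc wwjb bhgb
Hunk 2: at line 3 remove [ctc] add [lybxg,raast] -> 13 lines: ozfjj fjy xgk kwykb lybxg raast dabas nvm rfa qet drsnc wwjb bhgb
Hunk 3: at line 3 remove [kwykb] add [lwkx] -> 13 lines: ozfjj fjy xgk lwkx lybxg raast dabas nvm rfa qet drsnc wwjb bhgb
Hunk 4: at line 6 remove [nvm,rfa] add [vkv,lvjfj] -> 13 lines: ozfjj fjy xgk lwkx lybxg raast dabas vkv lvjfj qet drsnc wwjb bhgb
Hunk 5: at line 11 remove [wwjb] add [ytfy,txzdv] -> 14 lines: ozfjj fjy xgk lwkx lybxg raast dabas vkv lvjfj qet drsnc ytfy txzdv bhgb
Final line count: 14

Answer: 14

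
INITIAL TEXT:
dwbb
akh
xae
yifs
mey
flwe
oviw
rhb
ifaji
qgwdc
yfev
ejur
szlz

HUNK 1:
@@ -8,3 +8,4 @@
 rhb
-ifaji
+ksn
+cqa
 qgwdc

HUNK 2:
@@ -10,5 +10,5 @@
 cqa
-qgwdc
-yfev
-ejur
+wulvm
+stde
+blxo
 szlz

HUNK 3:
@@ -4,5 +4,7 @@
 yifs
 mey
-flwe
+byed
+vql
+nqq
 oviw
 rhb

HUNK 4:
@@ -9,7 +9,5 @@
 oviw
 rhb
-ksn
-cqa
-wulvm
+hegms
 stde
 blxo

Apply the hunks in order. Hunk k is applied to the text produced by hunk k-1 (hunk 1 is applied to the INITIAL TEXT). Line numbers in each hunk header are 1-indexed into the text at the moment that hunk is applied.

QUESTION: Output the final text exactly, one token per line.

Answer: dwbb
akh
xae
yifs
mey
byed
vql
nqq
oviw
rhb
hegms
stde
blxo
szlz

Derivation:
Hunk 1: at line 8 remove [ifaji] add [ksn,cqa] -> 14 lines: dwbb akh xae yifs mey flwe oviw rhb ksn cqa qgwdc yfev ejur szlz
Hunk 2: at line 10 remove [qgwdc,yfev,ejur] add [wulvm,stde,blxo] -> 14 lines: dwbb akh xae yifs mey flwe oviw rhb ksn cqa wulvm stde blxo szlz
Hunk 3: at line 4 remove [flwe] add [byed,vql,nqq] -> 16 lines: dwbb akh xae yifs mey byed vql nqq oviw rhb ksn cqa wulvm stde blxo szlz
Hunk 4: at line 9 remove [ksn,cqa,wulvm] add [hegms] -> 14 lines: dwbb akh xae yifs mey byed vql nqq oviw rhb hegms stde blxo szlz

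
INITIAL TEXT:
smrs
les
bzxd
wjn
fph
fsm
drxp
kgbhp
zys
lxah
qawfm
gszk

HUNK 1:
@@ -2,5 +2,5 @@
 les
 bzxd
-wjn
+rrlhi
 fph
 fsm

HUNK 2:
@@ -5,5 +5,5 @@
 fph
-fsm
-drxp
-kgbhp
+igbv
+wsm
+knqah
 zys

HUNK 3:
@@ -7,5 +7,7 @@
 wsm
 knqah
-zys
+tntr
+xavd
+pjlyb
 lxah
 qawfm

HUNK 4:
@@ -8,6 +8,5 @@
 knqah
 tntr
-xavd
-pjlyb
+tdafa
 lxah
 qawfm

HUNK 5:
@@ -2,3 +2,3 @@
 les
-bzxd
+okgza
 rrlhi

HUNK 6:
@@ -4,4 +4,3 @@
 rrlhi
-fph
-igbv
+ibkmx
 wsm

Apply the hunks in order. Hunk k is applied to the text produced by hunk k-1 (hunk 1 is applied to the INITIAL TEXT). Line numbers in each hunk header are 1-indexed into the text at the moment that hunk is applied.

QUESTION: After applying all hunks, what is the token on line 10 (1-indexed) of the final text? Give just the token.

Answer: lxah

Derivation:
Hunk 1: at line 2 remove [wjn] add [rrlhi] -> 12 lines: smrs les bzxd rrlhi fph fsm drxp kgbhp zys lxah qawfm gszk
Hunk 2: at line 5 remove [fsm,drxp,kgbhp] add [igbv,wsm,knqah] -> 12 lines: smrs les bzxd rrlhi fph igbv wsm knqah zys lxah qawfm gszk
Hunk 3: at line 7 remove [zys] add [tntr,xavd,pjlyb] -> 14 lines: smrs les bzxd rrlhi fph igbv wsm knqah tntr xavd pjlyb lxah qawfm gszk
Hunk 4: at line 8 remove [xavd,pjlyb] add [tdafa] -> 13 lines: smrs les bzxd rrlhi fph igbv wsm knqah tntr tdafa lxah qawfm gszk
Hunk 5: at line 2 remove [bzxd] add [okgza] -> 13 lines: smrs les okgza rrlhi fph igbv wsm knqah tntr tdafa lxah qawfm gszk
Hunk 6: at line 4 remove [fph,igbv] add [ibkmx] -> 12 lines: smrs les okgza rrlhi ibkmx wsm knqah tntr tdafa lxah qawfm gszk
Final line 10: lxah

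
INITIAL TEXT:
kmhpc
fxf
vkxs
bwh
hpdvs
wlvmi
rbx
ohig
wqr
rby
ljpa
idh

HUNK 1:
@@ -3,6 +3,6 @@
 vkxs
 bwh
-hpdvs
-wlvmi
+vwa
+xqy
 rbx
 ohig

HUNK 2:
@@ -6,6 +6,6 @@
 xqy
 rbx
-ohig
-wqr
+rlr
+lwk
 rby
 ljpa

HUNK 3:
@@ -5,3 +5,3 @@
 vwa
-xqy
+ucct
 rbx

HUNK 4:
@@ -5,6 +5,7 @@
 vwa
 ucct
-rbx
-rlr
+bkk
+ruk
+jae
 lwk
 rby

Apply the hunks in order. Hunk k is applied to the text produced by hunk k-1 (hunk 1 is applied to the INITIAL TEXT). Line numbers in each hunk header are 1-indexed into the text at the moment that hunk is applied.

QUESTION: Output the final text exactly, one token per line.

Hunk 1: at line 3 remove [hpdvs,wlvmi] add [vwa,xqy] -> 12 lines: kmhpc fxf vkxs bwh vwa xqy rbx ohig wqr rby ljpa idh
Hunk 2: at line 6 remove [ohig,wqr] add [rlr,lwk] -> 12 lines: kmhpc fxf vkxs bwh vwa xqy rbx rlr lwk rby ljpa idh
Hunk 3: at line 5 remove [xqy] add [ucct] -> 12 lines: kmhpc fxf vkxs bwh vwa ucct rbx rlr lwk rby ljpa idh
Hunk 4: at line 5 remove [rbx,rlr] add [bkk,ruk,jae] -> 13 lines: kmhpc fxf vkxs bwh vwa ucct bkk ruk jae lwk rby ljpa idh

Answer: kmhpc
fxf
vkxs
bwh
vwa
ucct
bkk
ruk
jae
lwk
rby
ljpa
idh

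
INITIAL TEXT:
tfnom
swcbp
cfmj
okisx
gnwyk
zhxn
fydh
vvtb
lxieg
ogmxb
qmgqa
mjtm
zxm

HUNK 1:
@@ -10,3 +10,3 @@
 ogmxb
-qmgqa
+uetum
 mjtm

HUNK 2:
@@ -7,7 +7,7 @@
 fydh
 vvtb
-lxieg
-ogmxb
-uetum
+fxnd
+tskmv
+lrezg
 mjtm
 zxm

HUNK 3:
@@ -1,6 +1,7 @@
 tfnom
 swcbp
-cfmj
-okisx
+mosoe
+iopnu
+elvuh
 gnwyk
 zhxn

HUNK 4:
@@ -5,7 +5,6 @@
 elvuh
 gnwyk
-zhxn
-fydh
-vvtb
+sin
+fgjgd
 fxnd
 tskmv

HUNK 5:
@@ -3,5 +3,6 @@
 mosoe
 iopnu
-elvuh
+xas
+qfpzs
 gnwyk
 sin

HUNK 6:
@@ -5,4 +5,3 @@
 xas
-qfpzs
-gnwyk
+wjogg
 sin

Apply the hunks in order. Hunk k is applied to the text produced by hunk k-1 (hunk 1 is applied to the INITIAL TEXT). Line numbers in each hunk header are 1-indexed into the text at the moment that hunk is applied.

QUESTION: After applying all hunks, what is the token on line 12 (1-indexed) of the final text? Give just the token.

Answer: mjtm

Derivation:
Hunk 1: at line 10 remove [qmgqa] add [uetum] -> 13 lines: tfnom swcbp cfmj okisx gnwyk zhxn fydh vvtb lxieg ogmxb uetum mjtm zxm
Hunk 2: at line 7 remove [lxieg,ogmxb,uetum] add [fxnd,tskmv,lrezg] -> 13 lines: tfnom swcbp cfmj okisx gnwyk zhxn fydh vvtb fxnd tskmv lrezg mjtm zxm
Hunk 3: at line 1 remove [cfmj,okisx] add [mosoe,iopnu,elvuh] -> 14 lines: tfnom swcbp mosoe iopnu elvuh gnwyk zhxn fydh vvtb fxnd tskmv lrezg mjtm zxm
Hunk 4: at line 5 remove [zhxn,fydh,vvtb] add [sin,fgjgd] -> 13 lines: tfnom swcbp mosoe iopnu elvuh gnwyk sin fgjgd fxnd tskmv lrezg mjtm zxm
Hunk 5: at line 3 remove [elvuh] add [xas,qfpzs] -> 14 lines: tfnom swcbp mosoe iopnu xas qfpzs gnwyk sin fgjgd fxnd tskmv lrezg mjtm zxm
Hunk 6: at line 5 remove [qfpzs,gnwyk] add [wjogg] -> 13 lines: tfnom swcbp mosoe iopnu xas wjogg sin fgjgd fxnd tskmv lrezg mjtm zxm
Final line 12: mjtm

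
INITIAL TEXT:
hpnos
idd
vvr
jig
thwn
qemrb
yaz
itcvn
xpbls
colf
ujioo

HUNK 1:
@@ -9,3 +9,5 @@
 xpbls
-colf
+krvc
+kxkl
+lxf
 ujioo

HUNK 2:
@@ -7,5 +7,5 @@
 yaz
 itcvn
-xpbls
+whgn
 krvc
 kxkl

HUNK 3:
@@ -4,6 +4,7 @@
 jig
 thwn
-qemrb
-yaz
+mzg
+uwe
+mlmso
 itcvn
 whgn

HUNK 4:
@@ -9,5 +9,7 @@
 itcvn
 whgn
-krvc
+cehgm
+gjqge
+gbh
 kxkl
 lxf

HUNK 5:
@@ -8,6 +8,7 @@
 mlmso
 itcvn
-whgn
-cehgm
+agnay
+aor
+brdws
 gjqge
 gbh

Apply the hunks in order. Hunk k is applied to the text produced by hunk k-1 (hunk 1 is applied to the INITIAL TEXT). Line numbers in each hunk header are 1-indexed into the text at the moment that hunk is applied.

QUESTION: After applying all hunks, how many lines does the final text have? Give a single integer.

Answer: 17

Derivation:
Hunk 1: at line 9 remove [colf] add [krvc,kxkl,lxf] -> 13 lines: hpnos idd vvr jig thwn qemrb yaz itcvn xpbls krvc kxkl lxf ujioo
Hunk 2: at line 7 remove [xpbls] add [whgn] -> 13 lines: hpnos idd vvr jig thwn qemrb yaz itcvn whgn krvc kxkl lxf ujioo
Hunk 3: at line 4 remove [qemrb,yaz] add [mzg,uwe,mlmso] -> 14 lines: hpnos idd vvr jig thwn mzg uwe mlmso itcvn whgn krvc kxkl lxf ujioo
Hunk 4: at line 9 remove [krvc] add [cehgm,gjqge,gbh] -> 16 lines: hpnos idd vvr jig thwn mzg uwe mlmso itcvn whgn cehgm gjqge gbh kxkl lxf ujioo
Hunk 5: at line 8 remove [whgn,cehgm] add [agnay,aor,brdws] -> 17 lines: hpnos idd vvr jig thwn mzg uwe mlmso itcvn agnay aor brdws gjqge gbh kxkl lxf ujioo
Final line count: 17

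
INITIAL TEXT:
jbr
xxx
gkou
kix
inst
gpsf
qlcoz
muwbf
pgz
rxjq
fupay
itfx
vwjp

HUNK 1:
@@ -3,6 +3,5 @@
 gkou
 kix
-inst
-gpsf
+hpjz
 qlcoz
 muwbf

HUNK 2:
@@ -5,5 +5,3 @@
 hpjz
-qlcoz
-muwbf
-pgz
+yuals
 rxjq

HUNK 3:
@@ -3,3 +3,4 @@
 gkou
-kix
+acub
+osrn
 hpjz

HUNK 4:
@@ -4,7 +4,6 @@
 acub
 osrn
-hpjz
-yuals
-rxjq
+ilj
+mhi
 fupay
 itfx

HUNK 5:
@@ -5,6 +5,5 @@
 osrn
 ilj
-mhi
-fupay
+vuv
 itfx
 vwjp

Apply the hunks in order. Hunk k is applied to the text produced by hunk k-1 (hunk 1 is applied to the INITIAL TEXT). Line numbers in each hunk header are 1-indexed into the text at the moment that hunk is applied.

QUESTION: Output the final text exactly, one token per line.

Hunk 1: at line 3 remove [inst,gpsf] add [hpjz] -> 12 lines: jbr xxx gkou kix hpjz qlcoz muwbf pgz rxjq fupay itfx vwjp
Hunk 2: at line 5 remove [qlcoz,muwbf,pgz] add [yuals] -> 10 lines: jbr xxx gkou kix hpjz yuals rxjq fupay itfx vwjp
Hunk 3: at line 3 remove [kix] add [acub,osrn] -> 11 lines: jbr xxx gkou acub osrn hpjz yuals rxjq fupay itfx vwjp
Hunk 4: at line 4 remove [hpjz,yuals,rxjq] add [ilj,mhi] -> 10 lines: jbr xxx gkou acub osrn ilj mhi fupay itfx vwjp
Hunk 5: at line 5 remove [mhi,fupay] add [vuv] -> 9 lines: jbr xxx gkou acub osrn ilj vuv itfx vwjp

Answer: jbr
xxx
gkou
acub
osrn
ilj
vuv
itfx
vwjp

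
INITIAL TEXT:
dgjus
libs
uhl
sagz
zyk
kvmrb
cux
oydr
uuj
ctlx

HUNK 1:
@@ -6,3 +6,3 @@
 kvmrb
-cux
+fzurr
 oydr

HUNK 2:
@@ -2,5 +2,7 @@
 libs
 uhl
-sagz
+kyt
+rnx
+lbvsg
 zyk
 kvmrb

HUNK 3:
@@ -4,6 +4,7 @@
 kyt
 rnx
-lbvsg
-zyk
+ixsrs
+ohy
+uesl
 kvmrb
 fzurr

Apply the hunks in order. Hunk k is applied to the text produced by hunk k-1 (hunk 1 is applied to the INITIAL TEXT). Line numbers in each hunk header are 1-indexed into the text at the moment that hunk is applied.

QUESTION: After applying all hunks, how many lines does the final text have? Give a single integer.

Hunk 1: at line 6 remove [cux] add [fzurr] -> 10 lines: dgjus libs uhl sagz zyk kvmrb fzurr oydr uuj ctlx
Hunk 2: at line 2 remove [sagz] add [kyt,rnx,lbvsg] -> 12 lines: dgjus libs uhl kyt rnx lbvsg zyk kvmrb fzurr oydr uuj ctlx
Hunk 3: at line 4 remove [lbvsg,zyk] add [ixsrs,ohy,uesl] -> 13 lines: dgjus libs uhl kyt rnx ixsrs ohy uesl kvmrb fzurr oydr uuj ctlx
Final line count: 13

Answer: 13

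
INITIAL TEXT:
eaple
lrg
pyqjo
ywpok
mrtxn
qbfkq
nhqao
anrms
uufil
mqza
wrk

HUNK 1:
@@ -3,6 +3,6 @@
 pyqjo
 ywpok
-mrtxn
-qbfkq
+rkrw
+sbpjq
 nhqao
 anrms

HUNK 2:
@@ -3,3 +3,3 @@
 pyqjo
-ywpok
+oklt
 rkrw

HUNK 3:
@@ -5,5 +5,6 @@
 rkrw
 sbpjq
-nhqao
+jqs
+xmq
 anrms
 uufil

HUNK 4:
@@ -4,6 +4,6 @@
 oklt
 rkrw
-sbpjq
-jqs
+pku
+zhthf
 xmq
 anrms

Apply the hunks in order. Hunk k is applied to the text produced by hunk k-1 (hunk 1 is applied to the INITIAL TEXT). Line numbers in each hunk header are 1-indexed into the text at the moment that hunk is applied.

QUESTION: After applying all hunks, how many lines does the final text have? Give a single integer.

Answer: 12

Derivation:
Hunk 1: at line 3 remove [mrtxn,qbfkq] add [rkrw,sbpjq] -> 11 lines: eaple lrg pyqjo ywpok rkrw sbpjq nhqao anrms uufil mqza wrk
Hunk 2: at line 3 remove [ywpok] add [oklt] -> 11 lines: eaple lrg pyqjo oklt rkrw sbpjq nhqao anrms uufil mqza wrk
Hunk 3: at line 5 remove [nhqao] add [jqs,xmq] -> 12 lines: eaple lrg pyqjo oklt rkrw sbpjq jqs xmq anrms uufil mqza wrk
Hunk 4: at line 4 remove [sbpjq,jqs] add [pku,zhthf] -> 12 lines: eaple lrg pyqjo oklt rkrw pku zhthf xmq anrms uufil mqza wrk
Final line count: 12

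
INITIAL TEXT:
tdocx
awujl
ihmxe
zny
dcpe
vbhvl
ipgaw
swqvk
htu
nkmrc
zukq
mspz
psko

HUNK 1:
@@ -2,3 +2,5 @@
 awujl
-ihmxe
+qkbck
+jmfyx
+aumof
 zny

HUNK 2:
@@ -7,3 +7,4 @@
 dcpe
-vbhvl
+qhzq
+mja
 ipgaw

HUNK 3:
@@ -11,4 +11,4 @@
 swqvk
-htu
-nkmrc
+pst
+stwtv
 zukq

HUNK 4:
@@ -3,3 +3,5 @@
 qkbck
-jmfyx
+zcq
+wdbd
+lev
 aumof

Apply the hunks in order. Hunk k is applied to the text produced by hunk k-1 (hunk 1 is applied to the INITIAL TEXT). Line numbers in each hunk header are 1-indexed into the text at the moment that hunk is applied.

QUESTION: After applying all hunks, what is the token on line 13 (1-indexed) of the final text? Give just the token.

Hunk 1: at line 2 remove [ihmxe] add [qkbck,jmfyx,aumof] -> 15 lines: tdocx awujl qkbck jmfyx aumof zny dcpe vbhvl ipgaw swqvk htu nkmrc zukq mspz psko
Hunk 2: at line 7 remove [vbhvl] add [qhzq,mja] -> 16 lines: tdocx awujl qkbck jmfyx aumof zny dcpe qhzq mja ipgaw swqvk htu nkmrc zukq mspz psko
Hunk 3: at line 11 remove [htu,nkmrc] add [pst,stwtv] -> 16 lines: tdocx awujl qkbck jmfyx aumof zny dcpe qhzq mja ipgaw swqvk pst stwtv zukq mspz psko
Hunk 4: at line 3 remove [jmfyx] add [zcq,wdbd,lev] -> 18 lines: tdocx awujl qkbck zcq wdbd lev aumof zny dcpe qhzq mja ipgaw swqvk pst stwtv zukq mspz psko
Final line 13: swqvk

Answer: swqvk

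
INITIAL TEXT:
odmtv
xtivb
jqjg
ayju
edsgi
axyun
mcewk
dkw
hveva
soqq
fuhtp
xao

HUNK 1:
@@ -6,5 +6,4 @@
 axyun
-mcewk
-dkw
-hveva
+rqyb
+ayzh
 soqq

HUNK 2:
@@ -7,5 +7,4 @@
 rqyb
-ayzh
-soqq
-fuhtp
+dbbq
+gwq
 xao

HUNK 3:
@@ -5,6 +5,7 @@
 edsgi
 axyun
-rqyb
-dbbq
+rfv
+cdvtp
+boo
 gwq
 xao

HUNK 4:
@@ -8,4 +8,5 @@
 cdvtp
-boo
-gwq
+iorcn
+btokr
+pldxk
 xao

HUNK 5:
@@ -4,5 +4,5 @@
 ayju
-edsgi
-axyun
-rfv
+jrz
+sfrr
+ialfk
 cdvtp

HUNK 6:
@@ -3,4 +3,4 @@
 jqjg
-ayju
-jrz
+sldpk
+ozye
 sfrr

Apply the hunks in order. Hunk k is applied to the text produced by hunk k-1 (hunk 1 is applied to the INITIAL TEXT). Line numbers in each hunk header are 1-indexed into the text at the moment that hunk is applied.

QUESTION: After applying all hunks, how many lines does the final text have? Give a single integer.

Hunk 1: at line 6 remove [mcewk,dkw,hveva] add [rqyb,ayzh] -> 11 lines: odmtv xtivb jqjg ayju edsgi axyun rqyb ayzh soqq fuhtp xao
Hunk 2: at line 7 remove [ayzh,soqq,fuhtp] add [dbbq,gwq] -> 10 lines: odmtv xtivb jqjg ayju edsgi axyun rqyb dbbq gwq xao
Hunk 3: at line 5 remove [rqyb,dbbq] add [rfv,cdvtp,boo] -> 11 lines: odmtv xtivb jqjg ayju edsgi axyun rfv cdvtp boo gwq xao
Hunk 4: at line 8 remove [boo,gwq] add [iorcn,btokr,pldxk] -> 12 lines: odmtv xtivb jqjg ayju edsgi axyun rfv cdvtp iorcn btokr pldxk xao
Hunk 5: at line 4 remove [edsgi,axyun,rfv] add [jrz,sfrr,ialfk] -> 12 lines: odmtv xtivb jqjg ayju jrz sfrr ialfk cdvtp iorcn btokr pldxk xao
Hunk 6: at line 3 remove [ayju,jrz] add [sldpk,ozye] -> 12 lines: odmtv xtivb jqjg sldpk ozye sfrr ialfk cdvtp iorcn btokr pldxk xao
Final line count: 12

Answer: 12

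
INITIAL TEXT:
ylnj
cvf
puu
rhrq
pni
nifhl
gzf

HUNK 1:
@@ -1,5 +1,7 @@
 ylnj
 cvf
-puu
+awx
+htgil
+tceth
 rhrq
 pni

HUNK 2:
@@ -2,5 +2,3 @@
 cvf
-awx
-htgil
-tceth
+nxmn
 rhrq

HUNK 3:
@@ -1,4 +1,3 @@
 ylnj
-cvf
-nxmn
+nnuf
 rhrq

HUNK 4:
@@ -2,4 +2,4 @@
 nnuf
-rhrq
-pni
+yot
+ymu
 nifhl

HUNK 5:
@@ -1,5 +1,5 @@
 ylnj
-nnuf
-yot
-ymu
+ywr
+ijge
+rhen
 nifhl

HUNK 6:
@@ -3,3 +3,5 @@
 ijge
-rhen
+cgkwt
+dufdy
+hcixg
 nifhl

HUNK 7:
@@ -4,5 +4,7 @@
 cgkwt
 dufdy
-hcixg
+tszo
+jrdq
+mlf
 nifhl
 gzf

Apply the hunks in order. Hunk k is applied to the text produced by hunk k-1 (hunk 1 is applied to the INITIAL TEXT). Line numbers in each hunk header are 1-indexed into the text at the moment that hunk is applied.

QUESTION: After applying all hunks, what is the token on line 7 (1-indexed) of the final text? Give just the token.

Answer: jrdq

Derivation:
Hunk 1: at line 1 remove [puu] add [awx,htgil,tceth] -> 9 lines: ylnj cvf awx htgil tceth rhrq pni nifhl gzf
Hunk 2: at line 2 remove [awx,htgil,tceth] add [nxmn] -> 7 lines: ylnj cvf nxmn rhrq pni nifhl gzf
Hunk 3: at line 1 remove [cvf,nxmn] add [nnuf] -> 6 lines: ylnj nnuf rhrq pni nifhl gzf
Hunk 4: at line 2 remove [rhrq,pni] add [yot,ymu] -> 6 lines: ylnj nnuf yot ymu nifhl gzf
Hunk 5: at line 1 remove [nnuf,yot,ymu] add [ywr,ijge,rhen] -> 6 lines: ylnj ywr ijge rhen nifhl gzf
Hunk 6: at line 3 remove [rhen] add [cgkwt,dufdy,hcixg] -> 8 lines: ylnj ywr ijge cgkwt dufdy hcixg nifhl gzf
Hunk 7: at line 4 remove [hcixg] add [tszo,jrdq,mlf] -> 10 lines: ylnj ywr ijge cgkwt dufdy tszo jrdq mlf nifhl gzf
Final line 7: jrdq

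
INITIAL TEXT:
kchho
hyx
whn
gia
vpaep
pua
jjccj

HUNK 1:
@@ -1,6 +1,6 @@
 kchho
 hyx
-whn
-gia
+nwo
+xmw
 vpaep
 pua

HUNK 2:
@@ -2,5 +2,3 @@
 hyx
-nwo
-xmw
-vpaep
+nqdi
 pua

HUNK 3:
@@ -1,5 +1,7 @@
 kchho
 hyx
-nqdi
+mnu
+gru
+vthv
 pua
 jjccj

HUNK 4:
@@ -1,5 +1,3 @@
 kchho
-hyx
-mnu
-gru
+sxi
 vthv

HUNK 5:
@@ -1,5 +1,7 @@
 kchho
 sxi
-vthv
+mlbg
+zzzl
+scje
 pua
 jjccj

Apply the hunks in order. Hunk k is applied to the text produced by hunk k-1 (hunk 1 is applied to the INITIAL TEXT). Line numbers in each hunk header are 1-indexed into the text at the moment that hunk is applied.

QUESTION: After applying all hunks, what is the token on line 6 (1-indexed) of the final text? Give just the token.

Answer: pua

Derivation:
Hunk 1: at line 1 remove [whn,gia] add [nwo,xmw] -> 7 lines: kchho hyx nwo xmw vpaep pua jjccj
Hunk 2: at line 2 remove [nwo,xmw,vpaep] add [nqdi] -> 5 lines: kchho hyx nqdi pua jjccj
Hunk 3: at line 1 remove [nqdi] add [mnu,gru,vthv] -> 7 lines: kchho hyx mnu gru vthv pua jjccj
Hunk 4: at line 1 remove [hyx,mnu,gru] add [sxi] -> 5 lines: kchho sxi vthv pua jjccj
Hunk 5: at line 1 remove [vthv] add [mlbg,zzzl,scje] -> 7 lines: kchho sxi mlbg zzzl scje pua jjccj
Final line 6: pua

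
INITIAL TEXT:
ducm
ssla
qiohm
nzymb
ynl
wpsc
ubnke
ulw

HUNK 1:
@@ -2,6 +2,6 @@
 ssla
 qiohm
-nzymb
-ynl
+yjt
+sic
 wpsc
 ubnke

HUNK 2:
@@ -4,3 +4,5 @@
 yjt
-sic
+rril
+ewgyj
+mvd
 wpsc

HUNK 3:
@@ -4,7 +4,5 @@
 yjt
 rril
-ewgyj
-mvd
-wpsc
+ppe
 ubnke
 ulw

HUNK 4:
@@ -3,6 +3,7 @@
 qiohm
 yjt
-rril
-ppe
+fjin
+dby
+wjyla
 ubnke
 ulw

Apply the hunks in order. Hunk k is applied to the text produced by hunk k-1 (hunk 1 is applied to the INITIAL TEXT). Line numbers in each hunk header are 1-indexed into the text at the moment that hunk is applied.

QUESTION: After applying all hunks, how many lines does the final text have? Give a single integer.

Hunk 1: at line 2 remove [nzymb,ynl] add [yjt,sic] -> 8 lines: ducm ssla qiohm yjt sic wpsc ubnke ulw
Hunk 2: at line 4 remove [sic] add [rril,ewgyj,mvd] -> 10 lines: ducm ssla qiohm yjt rril ewgyj mvd wpsc ubnke ulw
Hunk 3: at line 4 remove [ewgyj,mvd,wpsc] add [ppe] -> 8 lines: ducm ssla qiohm yjt rril ppe ubnke ulw
Hunk 4: at line 3 remove [rril,ppe] add [fjin,dby,wjyla] -> 9 lines: ducm ssla qiohm yjt fjin dby wjyla ubnke ulw
Final line count: 9

Answer: 9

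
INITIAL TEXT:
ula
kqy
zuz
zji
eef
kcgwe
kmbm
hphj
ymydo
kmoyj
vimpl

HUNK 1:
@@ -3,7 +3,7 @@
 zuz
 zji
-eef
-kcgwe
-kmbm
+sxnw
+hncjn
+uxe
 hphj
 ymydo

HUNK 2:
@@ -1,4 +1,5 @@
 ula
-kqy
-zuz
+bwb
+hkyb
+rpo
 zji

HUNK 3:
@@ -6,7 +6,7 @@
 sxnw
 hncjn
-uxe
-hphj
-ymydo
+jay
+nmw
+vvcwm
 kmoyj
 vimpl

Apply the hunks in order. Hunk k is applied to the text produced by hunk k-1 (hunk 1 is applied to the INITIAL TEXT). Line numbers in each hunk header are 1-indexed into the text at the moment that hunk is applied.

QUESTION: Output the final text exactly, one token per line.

Answer: ula
bwb
hkyb
rpo
zji
sxnw
hncjn
jay
nmw
vvcwm
kmoyj
vimpl

Derivation:
Hunk 1: at line 3 remove [eef,kcgwe,kmbm] add [sxnw,hncjn,uxe] -> 11 lines: ula kqy zuz zji sxnw hncjn uxe hphj ymydo kmoyj vimpl
Hunk 2: at line 1 remove [kqy,zuz] add [bwb,hkyb,rpo] -> 12 lines: ula bwb hkyb rpo zji sxnw hncjn uxe hphj ymydo kmoyj vimpl
Hunk 3: at line 6 remove [uxe,hphj,ymydo] add [jay,nmw,vvcwm] -> 12 lines: ula bwb hkyb rpo zji sxnw hncjn jay nmw vvcwm kmoyj vimpl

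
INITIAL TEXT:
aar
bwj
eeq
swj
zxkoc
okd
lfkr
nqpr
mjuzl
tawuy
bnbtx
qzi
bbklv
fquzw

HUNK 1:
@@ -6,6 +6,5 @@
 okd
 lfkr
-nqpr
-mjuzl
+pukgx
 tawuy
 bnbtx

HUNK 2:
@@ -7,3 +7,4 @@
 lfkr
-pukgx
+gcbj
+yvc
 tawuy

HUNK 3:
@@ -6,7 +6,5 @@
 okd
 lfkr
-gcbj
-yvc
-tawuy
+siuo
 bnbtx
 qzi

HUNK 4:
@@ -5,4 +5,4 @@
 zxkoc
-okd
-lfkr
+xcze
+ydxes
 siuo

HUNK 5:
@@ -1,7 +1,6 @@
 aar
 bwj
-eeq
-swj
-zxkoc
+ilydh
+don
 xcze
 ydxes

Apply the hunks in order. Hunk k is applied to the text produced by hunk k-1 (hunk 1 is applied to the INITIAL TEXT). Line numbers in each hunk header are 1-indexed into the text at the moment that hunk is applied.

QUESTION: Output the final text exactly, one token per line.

Answer: aar
bwj
ilydh
don
xcze
ydxes
siuo
bnbtx
qzi
bbklv
fquzw

Derivation:
Hunk 1: at line 6 remove [nqpr,mjuzl] add [pukgx] -> 13 lines: aar bwj eeq swj zxkoc okd lfkr pukgx tawuy bnbtx qzi bbklv fquzw
Hunk 2: at line 7 remove [pukgx] add [gcbj,yvc] -> 14 lines: aar bwj eeq swj zxkoc okd lfkr gcbj yvc tawuy bnbtx qzi bbklv fquzw
Hunk 3: at line 6 remove [gcbj,yvc,tawuy] add [siuo] -> 12 lines: aar bwj eeq swj zxkoc okd lfkr siuo bnbtx qzi bbklv fquzw
Hunk 4: at line 5 remove [okd,lfkr] add [xcze,ydxes] -> 12 lines: aar bwj eeq swj zxkoc xcze ydxes siuo bnbtx qzi bbklv fquzw
Hunk 5: at line 1 remove [eeq,swj,zxkoc] add [ilydh,don] -> 11 lines: aar bwj ilydh don xcze ydxes siuo bnbtx qzi bbklv fquzw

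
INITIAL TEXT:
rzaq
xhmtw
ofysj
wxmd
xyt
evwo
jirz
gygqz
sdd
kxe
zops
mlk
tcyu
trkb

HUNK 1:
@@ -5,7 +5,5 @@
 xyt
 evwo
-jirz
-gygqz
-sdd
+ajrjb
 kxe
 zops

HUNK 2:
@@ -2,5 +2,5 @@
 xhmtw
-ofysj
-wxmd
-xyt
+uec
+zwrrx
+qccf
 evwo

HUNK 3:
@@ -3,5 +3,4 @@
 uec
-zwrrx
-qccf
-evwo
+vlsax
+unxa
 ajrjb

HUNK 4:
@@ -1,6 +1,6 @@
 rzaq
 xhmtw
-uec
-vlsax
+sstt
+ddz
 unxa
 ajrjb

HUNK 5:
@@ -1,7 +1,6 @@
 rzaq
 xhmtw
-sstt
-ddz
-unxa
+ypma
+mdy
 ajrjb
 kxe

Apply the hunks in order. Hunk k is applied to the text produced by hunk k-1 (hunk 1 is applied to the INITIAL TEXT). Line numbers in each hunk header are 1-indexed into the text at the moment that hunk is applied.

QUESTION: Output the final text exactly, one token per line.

Answer: rzaq
xhmtw
ypma
mdy
ajrjb
kxe
zops
mlk
tcyu
trkb

Derivation:
Hunk 1: at line 5 remove [jirz,gygqz,sdd] add [ajrjb] -> 12 lines: rzaq xhmtw ofysj wxmd xyt evwo ajrjb kxe zops mlk tcyu trkb
Hunk 2: at line 2 remove [ofysj,wxmd,xyt] add [uec,zwrrx,qccf] -> 12 lines: rzaq xhmtw uec zwrrx qccf evwo ajrjb kxe zops mlk tcyu trkb
Hunk 3: at line 3 remove [zwrrx,qccf,evwo] add [vlsax,unxa] -> 11 lines: rzaq xhmtw uec vlsax unxa ajrjb kxe zops mlk tcyu trkb
Hunk 4: at line 1 remove [uec,vlsax] add [sstt,ddz] -> 11 lines: rzaq xhmtw sstt ddz unxa ajrjb kxe zops mlk tcyu trkb
Hunk 5: at line 1 remove [sstt,ddz,unxa] add [ypma,mdy] -> 10 lines: rzaq xhmtw ypma mdy ajrjb kxe zops mlk tcyu trkb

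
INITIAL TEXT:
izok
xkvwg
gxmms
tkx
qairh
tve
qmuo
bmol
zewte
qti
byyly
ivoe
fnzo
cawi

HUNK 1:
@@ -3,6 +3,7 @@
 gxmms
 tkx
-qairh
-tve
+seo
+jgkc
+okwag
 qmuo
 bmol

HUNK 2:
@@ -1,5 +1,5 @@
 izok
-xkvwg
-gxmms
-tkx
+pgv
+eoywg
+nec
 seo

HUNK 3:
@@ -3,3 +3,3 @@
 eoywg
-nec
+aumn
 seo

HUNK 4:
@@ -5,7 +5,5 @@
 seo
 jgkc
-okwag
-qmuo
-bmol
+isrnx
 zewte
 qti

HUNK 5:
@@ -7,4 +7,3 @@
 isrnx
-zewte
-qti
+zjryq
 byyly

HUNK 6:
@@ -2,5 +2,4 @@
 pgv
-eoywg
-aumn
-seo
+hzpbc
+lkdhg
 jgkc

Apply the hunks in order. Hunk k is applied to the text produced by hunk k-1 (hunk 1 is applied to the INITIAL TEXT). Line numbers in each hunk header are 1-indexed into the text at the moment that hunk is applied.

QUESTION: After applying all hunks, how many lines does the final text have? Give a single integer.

Hunk 1: at line 3 remove [qairh,tve] add [seo,jgkc,okwag] -> 15 lines: izok xkvwg gxmms tkx seo jgkc okwag qmuo bmol zewte qti byyly ivoe fnzo cawi
Hunk 2: at line 1 remove [xkvwg,gxmms,tkx] add [pgv,eoywg,nec] -> 15 lines: izok pgv eoywg nec seo jgkc okwag qmuo bmol zewte qti byyly ivoe fnzo cawi
Hunk 3: at line 3 remove [nec] add [aumn] -> 15 lines: izok pgv eoywg aumn seo jgkc okwag qmuo bmol zewte qti byyly ivoe fnzo cawi
Hunk 4: at line 5 remove [okwag,qmuo,bmol] add [isrnx] -> 13 lines: izok pgv eoywg aumn seo jgkc isrnx zewte qti byyly ivoe fnzo cawi
Hunk 5: at line 7 remove [zewte,qti] add [zjryq] -> 12 lines: izok pgv eoywg aumn seo jgkc isrnx zjryq byyly ivoe fnzo cawi
Hunk 6: at line 2 remove [eoywg,aumn,seo] add [hzpbc,lkdhg] -> 11 lines: izok pgv hzpbc lkdhg jgkc isrnx zjryq byyly ivoe fnzo cawi
Final line count: 11

Answer: 11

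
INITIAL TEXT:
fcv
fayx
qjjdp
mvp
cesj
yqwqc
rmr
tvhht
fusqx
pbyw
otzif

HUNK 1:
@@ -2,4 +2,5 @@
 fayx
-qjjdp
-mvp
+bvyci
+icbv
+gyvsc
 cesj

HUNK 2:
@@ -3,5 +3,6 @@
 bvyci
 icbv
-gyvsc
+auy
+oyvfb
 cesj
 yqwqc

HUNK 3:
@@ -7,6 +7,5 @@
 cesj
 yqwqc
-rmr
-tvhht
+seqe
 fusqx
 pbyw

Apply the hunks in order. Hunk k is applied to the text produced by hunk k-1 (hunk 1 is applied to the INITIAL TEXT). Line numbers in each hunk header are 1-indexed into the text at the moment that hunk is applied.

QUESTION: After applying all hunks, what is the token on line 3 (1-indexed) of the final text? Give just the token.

Answer: bvyci

Derivation:
Hunk 1: at line 2 remove [qjjdp,mvp] add [bvyci,icbv,gyvsc] -> 12 lines: fcv fayx bvyci icbv gyvsc cesj yqwqc rmr tvhht fusqx pbyw otzif
Hunk 2: at line 3 remove [gyvsc] add [auy,oyvfb] -> 13 lines: fcv fayx bvyci icbv auy oyvfb cesj yqwqc rmr tvhht fusqx pbyw otzif
Hunk 3: at line 7 remove [rmr,tvhht] add [seqe] -> 12 lines: fcv fayx bvyci icbv auy oyvfb cesj yqwqc seqe fusqx pbyw otzif
Final line 3: bvyci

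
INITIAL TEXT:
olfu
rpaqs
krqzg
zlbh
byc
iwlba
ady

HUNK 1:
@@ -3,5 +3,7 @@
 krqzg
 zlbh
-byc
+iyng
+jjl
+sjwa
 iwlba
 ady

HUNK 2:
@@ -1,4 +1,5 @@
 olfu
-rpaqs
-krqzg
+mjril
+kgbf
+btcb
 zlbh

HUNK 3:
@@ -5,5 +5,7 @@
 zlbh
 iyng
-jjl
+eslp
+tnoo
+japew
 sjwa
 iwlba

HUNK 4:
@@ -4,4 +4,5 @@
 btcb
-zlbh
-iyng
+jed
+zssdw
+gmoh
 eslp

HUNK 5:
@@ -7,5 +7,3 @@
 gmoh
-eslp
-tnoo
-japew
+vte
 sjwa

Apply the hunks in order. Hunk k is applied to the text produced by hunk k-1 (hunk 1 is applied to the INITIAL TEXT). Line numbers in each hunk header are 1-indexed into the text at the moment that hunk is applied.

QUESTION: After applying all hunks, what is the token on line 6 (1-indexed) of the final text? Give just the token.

Answer: zssdw

Derivation:
Hunk 1: at line 3 remove [byc] add [iyng,jjl,sjwa] -> 9 lines: olfu rpaqs krqzg zlbh iyng jjl sjwa iwlba ady
Hunk 2: at line 1 remove [rpaqs,krqzg] add [mjril,kgbf,btcb] -> 10 lines: olfu mjril kgbf btcb zlbh iyng jjl sjwa iwlba ady
Hunk 3: at line 5 remove [jjl] add [eslp,tnoo,japew] -> 12 lines: olfu mjril kgbf btcb zlbh iyng eslp tnoo japew sjwa iwlba ady
Hunk 4: at line 4 remove [zlbh,iyng] add [jed,zssdw,gmoh] -> 13 lines: olfu mjril kgbf btcb jed zssdw gmoh eslp tnoo japew sjwa iwlba ady
Hunk 5: at line 7 remove [eslp,tnoo,japew] add [vte] -> 11 lines: olfu mjril kgbf btcb jed zssdw gmoh vte sjwa iwlba ady
Final line 6: zssdw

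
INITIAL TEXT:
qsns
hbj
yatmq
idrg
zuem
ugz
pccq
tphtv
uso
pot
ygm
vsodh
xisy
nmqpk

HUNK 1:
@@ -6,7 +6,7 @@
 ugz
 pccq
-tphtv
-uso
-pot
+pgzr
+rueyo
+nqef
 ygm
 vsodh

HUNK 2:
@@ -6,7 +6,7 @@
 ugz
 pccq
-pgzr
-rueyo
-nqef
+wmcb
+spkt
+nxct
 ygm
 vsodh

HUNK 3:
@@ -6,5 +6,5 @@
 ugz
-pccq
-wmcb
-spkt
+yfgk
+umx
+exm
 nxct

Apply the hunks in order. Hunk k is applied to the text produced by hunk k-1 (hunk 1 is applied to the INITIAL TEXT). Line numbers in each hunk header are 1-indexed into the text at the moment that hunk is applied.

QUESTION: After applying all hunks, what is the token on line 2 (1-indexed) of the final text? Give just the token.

Answer: hbj

Derivation:
Hunk 1: at line 6 remove [tphtv,uso,pot] add [pgzr,rueyo,nqef] -> 14 lines: qsns hbj yatmq idrg zuem ugz pccq pgzr rueyo nqef ygm vsodh xisy nmqpk
Hunk 2: at line 6 remove [pgzr,rueyo,nqef] add [wmcb,spkt,nxct] -> 14 lines: qsns hbj yatmq idrg zuem ugz pccq wmcb spkt nxct ygm vsodh xisy nmqpk
Hunk 3: at line 6 remove [pccq,wmcb,spkt] add [yfgk,umx,exm] -> 14 lines: qsns hbj yatmq idrg zuem ugz yfgk umx exm nxct ygm vsodh xisy nmqpk
Final line 2: hbj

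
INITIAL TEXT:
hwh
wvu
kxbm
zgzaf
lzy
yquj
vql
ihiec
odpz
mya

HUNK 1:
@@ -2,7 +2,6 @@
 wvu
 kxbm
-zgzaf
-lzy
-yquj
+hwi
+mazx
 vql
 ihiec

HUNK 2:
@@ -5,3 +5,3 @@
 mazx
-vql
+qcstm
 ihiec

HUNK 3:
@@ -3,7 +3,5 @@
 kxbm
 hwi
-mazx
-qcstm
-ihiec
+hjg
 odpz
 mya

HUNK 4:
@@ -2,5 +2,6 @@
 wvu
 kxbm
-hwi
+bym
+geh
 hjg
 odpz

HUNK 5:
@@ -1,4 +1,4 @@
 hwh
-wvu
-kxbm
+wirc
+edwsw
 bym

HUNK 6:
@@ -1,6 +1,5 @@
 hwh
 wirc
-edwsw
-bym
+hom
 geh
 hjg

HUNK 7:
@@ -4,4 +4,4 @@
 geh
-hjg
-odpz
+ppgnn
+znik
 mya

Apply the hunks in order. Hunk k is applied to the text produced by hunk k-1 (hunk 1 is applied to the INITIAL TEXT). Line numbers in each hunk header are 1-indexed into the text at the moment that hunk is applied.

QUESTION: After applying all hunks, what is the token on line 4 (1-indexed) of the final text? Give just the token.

Answer: geh

Derivation:
Hunk 1: at line 2 remove [zgzaf,lzy,yquj] add [hwi,mazx] -> 9 lines: hwh wvu kxbm hwi mazx vql ihiec odpz mya
Hunk 2: at line 5 remove [vql] add [qcstm] -> 9 lines: hwh wvu kxbm hwi mazx qcstm ihiec odpz mya
Hunk 3: at line 3 remove [mazx,qcstm,ihiec] add [hjg] -> 7 lines: hwh wvu kxbm hwi hjg odpz mya
Hunk 4: at line 2 remove [hwi] add [bym,geh] -> 8 lines: hwh wvu kxbm bym geh hjg odpz mya
Hunk 5: at line 1 remove [wvu,kxbm] add [wirc,edwsw] -> 8 lines: hwh wirc edwsw bym geh hjg odpz mya
Hunk 6: at line 1 remove [edwsw,bym] add [hom] -> 7 lines: hwh wirc hom geh hjg odpz mya
Hunk 7: at line 4 remove [hjg,odpz] add [ppgnn,znik] -> 7 lines: hwh wirc hom geh ppgnn znik mya
Final line 4: geh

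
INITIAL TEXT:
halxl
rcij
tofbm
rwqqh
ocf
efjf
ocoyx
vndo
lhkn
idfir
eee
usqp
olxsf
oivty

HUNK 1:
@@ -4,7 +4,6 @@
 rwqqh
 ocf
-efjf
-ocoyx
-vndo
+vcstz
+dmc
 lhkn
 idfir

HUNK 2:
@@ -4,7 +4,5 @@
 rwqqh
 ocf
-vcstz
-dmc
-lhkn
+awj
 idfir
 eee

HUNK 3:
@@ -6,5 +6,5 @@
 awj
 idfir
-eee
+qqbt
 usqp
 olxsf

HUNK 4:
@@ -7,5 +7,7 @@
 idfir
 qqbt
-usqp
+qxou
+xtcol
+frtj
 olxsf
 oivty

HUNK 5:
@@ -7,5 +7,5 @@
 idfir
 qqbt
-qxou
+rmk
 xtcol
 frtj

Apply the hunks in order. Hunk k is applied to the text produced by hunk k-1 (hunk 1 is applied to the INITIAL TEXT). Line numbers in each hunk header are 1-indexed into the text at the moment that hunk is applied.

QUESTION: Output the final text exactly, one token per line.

Hunk 1: at line 4 remove [efjf,ocoyx,vndo] add [vcstz,dmc] -> 13 lines: halxl rcij tofbm rwqqh ocf vcstz dmc lhkn idfir eee usqp olxsf oivty
Hunk 2: at line 4 remove [vcstz,dmc,lhkn] add [awj] -> 11 lines: halxl rcij tofbm rwqqh ocf awj idfir eee usqp olxsf oivty
Hunk 3: at line 6 remove [eee] add [qqbt] -> 11 lines: halxl rcij tofbm rwqqh ocf awj idfir qqbt usqp olxsf oivty
Hunk 4: at line 7 remove [usqp] add [qxou,xtcol,frtj] -> 13 lines: halxl rcij tofbm rwqqh ocf awj idfir qqbt qxou xtcol frtj olxsf oivty
Hunk 5: at line 7 remove [qxou] add [rmk] -> 13 lines: halxl rcij tofbm rwqqh ocf awj idfir qqbt rmk xtcol frtj olxsf oivty

Answer: halxl
rcij
tofbm
rwqqh
ocf
awj
idfir
qqbt
rmk
xtcol
frtj
olxsf
oivty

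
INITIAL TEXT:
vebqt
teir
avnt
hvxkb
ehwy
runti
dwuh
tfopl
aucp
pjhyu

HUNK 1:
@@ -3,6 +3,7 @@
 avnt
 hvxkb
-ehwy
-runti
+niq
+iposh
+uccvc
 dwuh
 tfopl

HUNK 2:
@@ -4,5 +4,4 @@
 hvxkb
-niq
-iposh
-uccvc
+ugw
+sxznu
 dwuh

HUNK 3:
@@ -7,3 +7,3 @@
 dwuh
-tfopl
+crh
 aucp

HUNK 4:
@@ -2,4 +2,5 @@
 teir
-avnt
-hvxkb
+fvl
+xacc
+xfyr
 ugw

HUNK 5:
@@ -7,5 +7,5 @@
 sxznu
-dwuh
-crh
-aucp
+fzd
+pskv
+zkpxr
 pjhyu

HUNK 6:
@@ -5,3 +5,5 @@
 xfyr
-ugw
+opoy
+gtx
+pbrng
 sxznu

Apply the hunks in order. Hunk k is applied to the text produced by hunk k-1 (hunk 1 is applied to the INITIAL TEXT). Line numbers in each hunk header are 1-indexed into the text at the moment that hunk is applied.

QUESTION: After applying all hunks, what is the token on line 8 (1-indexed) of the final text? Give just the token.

Hunk 1: at line 3 remove [ehwy,runti] add [niq,iposh,uccvc] -> 11 lines: vebqt teir avnt hvxkb niq iposh uccvc dwuh tfopl aucp pjhyu
Hunk 2: at line 4 remove [niq,iposh,uccvc] add [ugw,sxznu] -> 10 lines: vebqt teir avnt hvxkb ugw sxznu dwuh tfopl aucp pjhyu
Hunk 3: at line 7 remove [tfopl] add [crh] -> 10 lines: vebqt teir avnt hvxkb ugw sxznu dwuh crh aucp pjhyu
Hunk 4: at line 2 remove [avnt,hvxkb] add [fvl,xacc,xfyr] -> 11 lines: vebqt teir fvl xacc xfyr ugw sxznu dwuh crh aucp pjhyu
Hunk 5: at line 7 remove [dwuh,crh,aucp] add [fzd,pskv,zkpxr] -> 11 lines: vebqt teir fvl xacc xfyr ugw sxznu fzd pskv zkpxr pjhyu
Hunk 6: at line 5 remove [ugw] add [opoy,gtx,pbrng] -> 13 lines: vebqt teir fvl xacc xfyr opoy gtx pbrng sxznu fzd pskv zkpxr pjhyu
Final line 8: pbrng

Answer: pbrng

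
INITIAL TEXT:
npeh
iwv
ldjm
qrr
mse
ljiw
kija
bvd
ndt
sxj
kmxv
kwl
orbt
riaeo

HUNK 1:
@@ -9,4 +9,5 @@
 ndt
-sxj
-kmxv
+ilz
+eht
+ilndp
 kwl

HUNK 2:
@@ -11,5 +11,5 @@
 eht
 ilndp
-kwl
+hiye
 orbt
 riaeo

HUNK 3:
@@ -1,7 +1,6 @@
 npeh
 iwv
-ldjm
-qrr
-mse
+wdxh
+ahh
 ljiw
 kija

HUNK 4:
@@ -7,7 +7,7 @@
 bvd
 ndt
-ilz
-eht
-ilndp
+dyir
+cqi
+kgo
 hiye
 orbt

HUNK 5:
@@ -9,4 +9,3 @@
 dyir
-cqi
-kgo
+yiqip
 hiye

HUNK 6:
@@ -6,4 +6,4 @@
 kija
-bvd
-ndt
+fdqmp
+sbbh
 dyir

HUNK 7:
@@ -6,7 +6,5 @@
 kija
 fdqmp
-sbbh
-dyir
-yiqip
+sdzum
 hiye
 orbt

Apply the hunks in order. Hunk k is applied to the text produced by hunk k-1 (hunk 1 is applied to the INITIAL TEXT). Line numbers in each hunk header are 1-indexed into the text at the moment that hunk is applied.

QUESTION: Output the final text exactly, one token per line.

Hunk 1: at line 9 remove [sxj,kmxv] add [ilz,eht,ilndp] -> 15 lines: npeh iwv ldjm qrr mse ljiw kija bvd ndt ilz eht ilndp kwl orbt riaeo
Hunk 2: at line 11 remove [kwl] add [hiye] -> 15 lines: npeh iwv ldjm qrr mse ljiw kija bvd ndt ilz eht ilndp hiye orbt riaeo
Hunk 3: at line 1 remove [ldjm,qrr,mse] add [wdxh,ahh] -> 14 lines: npeh iwv wdxh ahh ljiw kija bvd ndt ilz eht ilndp hiye orbt riaeo
Hunk 4: at line 7 remove [ilz,eht,ilndp] add [dyir,cqi,kgo] -> 14 lines: npeh iwv wdxh ahh ljiw kija bvd ndt dyir cqi kgo hiye orbt riaeo
Hunk 5: at line 9 remove [cqi,kgo] add [yiqip] -> 13 lines: npeh iwv wdxh ahh ljiw kija bvd ndt dyir yiqip hiye orbt riaeo
Hunk 6: at line 6 remove [bvd,ndt] add [fdqmp,sbbh] -> 13 lines: npeh iwv wdxh ahh ljiw kija fdqmp sbbh dyir yiqip hiye orbt riaeo
Hunk 7: at line 6 remove [sbbh,dyir,yiqip] add [sdzum] -> 11 lines: npeh iwv wdxh ahh ljiw kija fdqmp sdzum hiye orbt riaeo

Answer: npeh
iwv
wdxh
ahh
ljiw
kija
fdqmp
sdzum
hiye
orbt
riaeo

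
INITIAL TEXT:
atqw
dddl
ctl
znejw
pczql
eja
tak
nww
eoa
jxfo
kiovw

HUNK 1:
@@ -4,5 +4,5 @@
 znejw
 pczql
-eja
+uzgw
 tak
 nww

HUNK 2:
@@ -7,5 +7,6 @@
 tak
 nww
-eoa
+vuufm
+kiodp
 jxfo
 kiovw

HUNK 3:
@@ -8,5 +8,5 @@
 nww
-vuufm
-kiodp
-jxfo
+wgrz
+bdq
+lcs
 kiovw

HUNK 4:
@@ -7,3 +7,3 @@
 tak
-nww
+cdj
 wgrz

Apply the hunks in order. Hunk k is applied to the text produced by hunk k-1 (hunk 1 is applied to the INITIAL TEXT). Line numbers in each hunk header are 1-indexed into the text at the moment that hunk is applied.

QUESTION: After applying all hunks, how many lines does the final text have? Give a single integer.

Answer: 12

Derivation:
Hunk 1: at line 4 remove [eja] add [uzgw] -> 11 lines: atqw dddl ctl znejw pczql uzgw tak nww eoa jxfo kiovw
Hunk 2: at line 7 remove [eoa] add [vuufm,kiodp] -> 12 lines: atqw dddl ctl znejw pczql uzgw tak nww vuufm kiodp jxfo kiovw
Hunk 3: at line 8 remove [vuufm,kiodp,jxfo] add [wgrz,bdq,lcs] -> 12 lines: atqw dddl ctl znejw pczql uzgw tak nww wgrz bdq lcs kiovw
Hunk 4: at line 7 remove [nww] add [cdj] -> 12 lines: atqw dddl ctl znejw pczql uzgw tak cdj wgrz bdq lcs kiovw
Final line count: 12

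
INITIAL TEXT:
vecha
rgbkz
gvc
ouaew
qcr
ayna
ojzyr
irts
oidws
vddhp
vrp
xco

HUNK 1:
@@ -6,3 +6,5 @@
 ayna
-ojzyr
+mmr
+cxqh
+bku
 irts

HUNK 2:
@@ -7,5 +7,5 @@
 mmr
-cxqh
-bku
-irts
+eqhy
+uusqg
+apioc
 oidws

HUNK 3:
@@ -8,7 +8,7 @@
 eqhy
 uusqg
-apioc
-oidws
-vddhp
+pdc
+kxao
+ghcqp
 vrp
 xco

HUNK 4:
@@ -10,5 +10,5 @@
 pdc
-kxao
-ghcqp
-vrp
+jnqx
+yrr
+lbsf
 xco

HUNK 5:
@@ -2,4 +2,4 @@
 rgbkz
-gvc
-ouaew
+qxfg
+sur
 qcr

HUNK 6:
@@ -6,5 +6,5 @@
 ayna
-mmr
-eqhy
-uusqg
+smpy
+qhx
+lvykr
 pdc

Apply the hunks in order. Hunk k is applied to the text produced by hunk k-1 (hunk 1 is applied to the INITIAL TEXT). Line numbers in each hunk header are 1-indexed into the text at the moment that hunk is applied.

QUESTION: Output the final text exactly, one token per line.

Hunk 1: at line 6 remove [ojzyr] add [mmr,cxqh,bku] -> 14 lines: vecha rgbkz gvc ouaew qcr ayna mmr cxqh bku irts oidws vddhp vrp xco
Hunk 2: at line 7 remove [cxqh,bku,irts] add [eqhy,uusqg,apioc] -> 14 lines: vecha rgbkz gvc ouaew qcr ayna mmr eqhy uusqg apioc oidws vddhp vrp xco
Hunk 3: at line 8 remove [apioc,oidws,vddhp] add [pdc,kxao,ghcqp] -> 14 lines: vecha rgbkz gvc ouaew qcr ayna mmr eqhy uusqg pdc kxao ghcqp vrp xco
Hunk 4: at line 10 remove [kxao,ghcqp,vrp] add [jnqx,yrr,lbsf] -> 14 lines: vecha rgbkz gvc ouaew qcr ayna mmr eqhy uusqg pdc jnqx yrr lbsf xco
Hunk 5: at line 2 remove [gvc,ouaew] add [qxfg,sur] -> 14 lines: vecha rgbkz qxfg sur qcr ayna mmr eqhy uusqg pdc jnqx yrr lbsf xco
Hunk 6: at line 6 remove [mmr,eqhy,uusqg] add [smpy,qhx,lvykr] -> 14 lines: vecha rgbkz qxfg sur qcr ayna smpy qhx lvykr pdc jnqx yrr lbsf xco

Answer: vecha
rgbkz
qxfg
sur
qcr
ayna
smpy
qhx
lvykr
pdc
jnqx
yrr
lbsf
xco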